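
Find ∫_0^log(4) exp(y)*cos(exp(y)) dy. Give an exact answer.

Let u = exp(y), so du = exp(y) dy. When y = 0, u = 1; when y = log(4), u = 4.
The integral becomes ∫ cos(u) du from 1 to 4, with antiderivative sin(u).
Back in y: F(y) = sin(exp(y)).
Then F(log(4)) - F(0) = (sin(4)) - (sin(1)) = -sin(1) + sin(4).

-sin(1) + sin(4)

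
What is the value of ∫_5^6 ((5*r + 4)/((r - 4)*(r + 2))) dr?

-log(7) + 7*log(2)

Factor the denominator: r**2 - 2*r - 8 = (r + 2)(r - 4).
Partial fractions: (5*r + 4)/((r - 4)*(r + 2)) = 1/(r + 2) + 4/(r - 4).
An antiderivative is F(r) = 4*log(r - 4) + log(r + 2).
Then F(6) - F(5) = (7*log(2)) - (log(7)) = -log(7) + 7*log(2).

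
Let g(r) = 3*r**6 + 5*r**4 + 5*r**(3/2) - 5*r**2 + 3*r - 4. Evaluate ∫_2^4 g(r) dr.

166730/21 - 8*sqrt(2)

By the power rule, an antiderivative is F(r) = 3*r**7/7 + 2*r**(5/2) + r**5 - 5*r**3/3 + 3*r**2/2 - 4*r.
Then F(4) - F(2) = (168232/21) - (8*sqrt(2) + 1502/21) = 166730/21 - 8*sqrt(2).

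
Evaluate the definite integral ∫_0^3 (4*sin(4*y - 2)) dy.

cos(2) - cos(10)

Let u = 4*y - 2, so du = 4 dy. When y = 0, u = -2; when y = 3, u = 10.
The integral becomes ∫ sin(u) du from -2 to 10, with antiderivative -cos(u).
Back in y: F(y) = -cos(4*y - 2).
Then F(3) - F(0) = (-cos(10)) - (-cos(2)) = cos(2) - cos(10).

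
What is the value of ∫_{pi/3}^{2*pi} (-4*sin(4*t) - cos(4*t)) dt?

3/2 - sqrt(3)/8

An antiderivative is F(t) = -sin(4*t)/4 + cos(4*t).
Then F(2*pi) - F(pi/3) = (1) - (-1/2 + sqrt(3)/8) = 3/2 - sqrt(3)/8.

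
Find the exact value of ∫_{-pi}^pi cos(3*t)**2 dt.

Use the identity cos^2(3*t) = (1 + cos(6*t))/2.
An antiderivative is F(t) = t/2 + sin(6*t)/12.
Then F(pi) - F(-pi) = (pi/2) - (-pi/2) = pi.

pi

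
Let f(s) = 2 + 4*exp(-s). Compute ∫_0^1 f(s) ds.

6 - 4*exp(-1)

An antiderivative is F(s) = 2*s - 4*exp(-s).
Then F(1) - F(0) = (2 - 4*exp(-1)) - (-4) = 6 - 4*exp(-1).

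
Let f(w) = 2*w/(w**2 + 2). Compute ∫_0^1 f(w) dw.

Let u = w**2 + 2, so du = 2*w dw. When w = 0, u = 2; when w = 1, u = 3.
The integral becomes ∫ 1/u du from 2 to 3, with antiderivative log(u).
Back in w: F(w) = log(w**2 + 2).
Then F(1) - F(0) = (log(3)) - (log(2)) = log(3/2).

log(3/2)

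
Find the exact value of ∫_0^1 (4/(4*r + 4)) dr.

Let u = 4*r + 4, so du = 4 dr. When r = 0, u = 4; when r = 1, u = 8.
The integral becomes ∫ 1/u du from 4 to 8, with antiderivative log(u).
Back in r: F(r) = log(4*r + 4).
Then F(1) - F(0) = (log(8)) - (log(4)) = log(2).

log(2)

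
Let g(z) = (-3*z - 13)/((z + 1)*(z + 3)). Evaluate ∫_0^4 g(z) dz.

-5*log(5) - 2*log(3) + 2*log(7)

Factor the denominator: z**2 + 4*z + 3 = (z + 3)(z + 1).
Partial fractions: (-3*z - 13)/((z + 1)*(z + 3)) = 2/(z + 3) - 5/(z + 1).
An antiderivative is F(z) = -5*log(z + 1) + 2*log(z + 3).
Then F(4) - F(0) = (-5*log(5) + 2*log(7)) - (log(9)) = -5*log(5) - 2*log(3) + 2*log(7).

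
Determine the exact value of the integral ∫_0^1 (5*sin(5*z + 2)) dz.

Let u = 5*z + 2, so du = 5 dz. When z = 0, u = 2; when z = 1, u = 7.
The integral becomes ∫ sin(u) du from 2 to 7, with antiderivative -cos(u).
Back in z: F(z) = -cos(5*z + 2).
Then F(1) - F(0) = (-cos(7)) - (-cos(2)) = -cos(7) + cos(2).

-cos(7) + cos(2)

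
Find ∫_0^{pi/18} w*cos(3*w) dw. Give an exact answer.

-1/9 + pi/108 + sqrt(3)/18

Integrate by parts once (u = w, dv = cos(3*w) dw).
An antiderivative is F(w) = w*sin(3*w)/3 + cos(3*w)/9.
Then F(pi/18) - F(0) = (pi/108 + sqrt(3)/18) - (1/9) = -1/9 + pi/108 + sqrt(3)/18.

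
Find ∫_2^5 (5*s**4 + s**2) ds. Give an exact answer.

3132

By the power rule, an antiderivative is F(s) = s**5 + s**3/3.
Then F(5) - F(2) = (9500/3) - (104/3) = 3132.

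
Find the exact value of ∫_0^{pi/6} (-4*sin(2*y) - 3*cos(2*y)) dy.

-3*sqrt(3)/4 - 1

An antiderivative is F(y) = -3*sin(2*y)/2 + 2*cos(2*y).
Then F(pi/6) - F(0) = (1 - 3*sqrt(3)/4) - (2) = -3*sqrt(3)/4 - 1.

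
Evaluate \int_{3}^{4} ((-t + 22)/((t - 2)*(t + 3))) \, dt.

Factor the denominator: t**2 + t - 6 = (t + 3)(t - 2).
Partial fractions: (-t + 22)/((t - 2)*(t + 3)) = -5/(t + 3) + 4/(t - 2).
An antiderivative is F(t) = 4*log(t - 2) - 5*log(t + 3).
Then F(4) - F(3) = (-5*log(7) + 4*log(2)) - (-5*log(3) - 5*log(2)) = -5*log(7) + 5*log(3) + 9*log(2).

-5*log(7) + 5*log(3) + 9*log(2)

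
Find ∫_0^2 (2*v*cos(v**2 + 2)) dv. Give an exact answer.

Let u = v**2 + 2, so du = 2*v dv. When v = 0, u = 2; when v = 2, u = 6.
The integral becomes ∫ cos(u) du from 2 to 6, with antiderivative sin(u).
Back in v: F(v) = sin(v**2 + 2).
Then F(2) - F(0) = (sin(6)) - (sin(2)) = -sin(2) + sin(6).

-sin(2) + sin(6)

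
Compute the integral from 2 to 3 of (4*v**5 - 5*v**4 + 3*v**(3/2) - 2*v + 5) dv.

-24*sqrt(2)/5 + 54*sqrt(3)/5 + 697/3

By the power rule, an antiderivative is F(v) = 2*v**6/3 + 6*v**(5/2)/5 - v**5 - v**2 + 5*v.
Then F(3) - F(2) = (54*sqrt(3)/5 + 249) - (24*sqrt(2)/5 + 50/3) = -24*sqrt(2)/5 + 54*sqrt(3)/5 + 697/3.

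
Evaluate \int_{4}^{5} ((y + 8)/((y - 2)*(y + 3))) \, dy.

Factor the denominator: y**2 + y - 6 = (y + 3)(y - 2).
Partial fractions: (y + 8)/((y - 2)*(y + 3)) = -1/(y + 3) + 2/(y - 2).
An antiderivative is F(y) = 2*log(y - 2) - log(y + 3).
Then F(5) - F(4) = (log(9/8)) - (log(4/7)) = log(63/32).

log(63/32)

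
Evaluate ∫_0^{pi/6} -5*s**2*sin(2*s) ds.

Integrate by parts twice (u = s^2, dv = -5*sin(2*s) ds).
An antiderivative is F(s) = 5*s**2*cos(2*s)/2 - 5*s*sin(2*s)/2 - 5*cos(2*s)/4.
Then F(pi/6) - F(0) = (-5*sqrt(3)*pi/24 - 5/8 + 5*pi**2/144) - (-5/4) = -5*sqrt(3)*pi/24 + 5*pi**2/144 + 5/8.

-5*sqrt(3)*pi/24 + 5*pi**2/144 + 5/8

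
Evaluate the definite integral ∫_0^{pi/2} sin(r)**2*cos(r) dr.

Let u = sin(r), so du = cos(r) dr. When r = 0, u = 0; when r = pi/2, u = 1.
The integral becomes ∫ u**2 du from 0 to 1, with antiderivative u**3/3.
Back in r: F(r) = sin(r)**3/3.
Then F(pi/2) - F(0) = (1/3) - (0) = 1/3.

1/3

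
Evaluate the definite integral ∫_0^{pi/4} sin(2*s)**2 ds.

Use the identity sin^2(2*s) = (1 - cos(4*s))/2.
An antiderivative is F(s) = s/2 - sin(4*s)/8.
Then F(pi/4) - F(0) = (pi/8) - (0) = pi/8.

pi/8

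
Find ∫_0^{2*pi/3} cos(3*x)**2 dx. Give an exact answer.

Use the identity cos^2(3*x) = (1 + cos(6*x))/2.
An antiderivative is F(x) = x/2 + sin(6*x)/12.
Then F(2*pi/3) - F(0) = (pi/3) - (0) = pi/3.

pi/3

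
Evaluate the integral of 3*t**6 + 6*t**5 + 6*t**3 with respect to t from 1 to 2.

By the power rule, an antiderivative is F(t) = 3*t**7/7 + t**6 + 3*t**4/2.
Then F(2) - F(1) = (1000/7) - (41/14) = 1959/14.

1959/14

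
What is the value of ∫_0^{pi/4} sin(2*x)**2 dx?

Use the identity sin^2(2*x) = (1 - cos(4*x))/2.
An antiderivative is F(x) = x/2 - sin(4*x)/8.
Then F(pi/4) - F(0) = (pi/8) - (0) = pi/8.

pi/8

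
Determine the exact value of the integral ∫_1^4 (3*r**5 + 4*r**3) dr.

By the power rule, an antiderivative is F(r) = r**6/2 + r**4.
Then F(4) - F(1) = (2304) - (3/2) = 4605/2.

4605/2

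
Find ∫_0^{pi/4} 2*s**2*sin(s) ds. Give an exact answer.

-4 - sqrt(2)*pi**2/16 + sqrt(2)*pi/2 + 2*sqrt(2)

Integrate by parts twice (u = s^2, dv = 2*sin(s) ds).
An antiderivative is F(s) = -2*s**2*cos(s) + 4*s*sin(s) + 4*cos(s).
Then F(pi/4) - F(0) = (sqrt(2)*(-pi**2 + 8*pi + 32)/16) - (4) = -4 - sqrt(2)*pi**2/16 + sqrt(2)*pi/2 + 2*sqrt(2).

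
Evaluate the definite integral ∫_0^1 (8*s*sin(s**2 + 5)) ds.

Let u = s**2 + 5, so du = 2*s ds. When s = 0, u = 5; when s = 1, u = 6.
The integral becomes 4·∫ sin(u) du from 5 to 6, with antiderivative -4*cos(u).
Back in s: F(s) = -4*cos(s**2 + 5).
Then F(1) - F(0) = (-4*cos(6)) - (-4*cos(5)) = -4*cos(6) + 4*cos(5).

-4*cos(6) + 4*cos(5)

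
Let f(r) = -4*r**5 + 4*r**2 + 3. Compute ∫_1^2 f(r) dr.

By the power rule, an antiderivative is F(r) = -2*r**6/3 + 4*r**3/3 + 3*r.
Then F(2) - F(1) = (-26) - (11/3) = -89/3.

-89/3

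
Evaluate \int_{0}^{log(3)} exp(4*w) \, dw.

20

Let u = exp(w), so du = exp(w) dw. When w = 0, u = 1; when w = log(3), u = 3.
The integral becomes ∫ u**3 du from 1 to 3, with antiderivative u**4/4.
Back in w: F(w) = exp(4*w)/4.
Then F(log(3)) - F(0) = (81/4) - (1/4) = 20.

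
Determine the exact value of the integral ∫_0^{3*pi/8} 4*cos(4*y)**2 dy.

Use the identity cos^2(4*y) = (1 + cos(8*y))/2.
An antiderivative is F(y) = 2*y + sin(8*y)/4.
Then F(3*pi/8) - F(0) = (3*pi/4) - (0) = 3*pi/4.

3*pi/4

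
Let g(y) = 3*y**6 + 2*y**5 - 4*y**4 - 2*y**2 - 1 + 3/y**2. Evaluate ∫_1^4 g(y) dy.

By the power rule, an antiderivative is F(y) = 3*y**7/7 + y**6/3 - 4*y**5/5 - 2*y**3/3 - y - 3/y.
Then F(4) - F(1) = (3158581/420) - (-494/105) = 1053519/140.

1053519/140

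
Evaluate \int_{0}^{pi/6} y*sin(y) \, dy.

Integrate by parts once (u = y, dv = sin(y) dy).
An antiderivative is F(y) = -y*cos(y) + sin(y).
Then F(pi/6) - F(0) = (-sqrt(3)*pi/12 + 1/2) - (0) = -sqrt(3)*pi/12 + 1/2.

-sqrt(3)*pi/12 + 1/2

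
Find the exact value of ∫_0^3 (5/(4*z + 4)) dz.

5*log(2)/2

An antiderivative is F(z) = 5*log(4*z + 4)/4.
Then F(3) - F(0) = (log(32)) - (5*log(2)/2) = 5*log(2)/2.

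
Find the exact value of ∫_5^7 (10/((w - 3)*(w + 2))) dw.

Factor the denominator: w**2 - w - 6 = (w + 2)(w - 3).
Partial fractions: 10/((w - 3)*(w + 2)) = -2/(w + 2) + 2/(w - 3).
An antiderivative is F(w) = 2*log(w - 3) - 2*log(w + 2).
Then F(7) - F(5) = (log(16/81)) - (log(4/49)) = -4*log(3) + 2*log(2) + 2*log(7).

-4*log(3) + 2*log(2) + 2*log(7)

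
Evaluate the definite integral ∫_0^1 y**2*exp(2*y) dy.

-1/4 + exp(2)/4

Integrate by parts twice (u = y^2, dv = exp(2*y) dy).
An antiderivative is F(y) = (2*y**2 - 2*y + 1)*exp(2*y)/4.
Then F(1) - F(0) = (exp(2)/4) - (1/4) = -1/4 + exp(2)/4.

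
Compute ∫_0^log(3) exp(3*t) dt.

Let u = exp(t), so du = exp(t) dt. When t = 0, u = 1; when t = log(3), u = 3.
The integral becomes ∫ u**2 du from 1 to 3, with antiderivative u**3/3.
Back in t: F(t) = exp(3*t)/3.
Then F(log(3)) - F(0) = (9) - (1/3) = 26/3.

26/3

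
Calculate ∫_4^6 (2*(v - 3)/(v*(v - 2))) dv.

Factor the denominator: v**2 - 2*v = v(v - 2).
Partial fractions: 2*(v - 3)/(v*(v - 2)) = 3/v - 1/(v - 2).
An antiderivative is F(v) = 3*log(v) - log(v - 2).
Then F(6) - F(4) = (log(54)) - (log(32)) = log(27/16).

log(27/16)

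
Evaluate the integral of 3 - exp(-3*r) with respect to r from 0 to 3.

An antiderivative is F(r) = 3*r + exp(-3*r)/3.
Then F(3) - F(0) = (exp(-9)/3 + 9) - (1/3) = exp(-9)/3 + 26/3.

exp(-9)/3 + 26/3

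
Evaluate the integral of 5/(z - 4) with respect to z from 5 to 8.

10*log(2)

An antiderivative is F(z) = 5*log(z - 4).
Then F(8) - F(5) = (10*log(2)) - (0) = 10*log(2).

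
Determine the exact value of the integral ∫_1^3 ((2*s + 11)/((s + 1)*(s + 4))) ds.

Factor the denominator: s**2 + 5*s + 4 = (s + 4)(s + 1).
Partial fractions: (2*s + 11)/((s + 1)*(s + 4)) = -1/(s + 4) + 3/(s + 1).
An antiderivative is F(s) = 3*log(s + 1) - log(s + 4).
Then F(3) - F(1) = (log(64/7)) - (log(8/5)) = log(40/7).

log(40/7)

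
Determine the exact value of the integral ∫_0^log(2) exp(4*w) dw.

Let u = exp(w), so du = exp(w) dw. When w = 0, u = 1; when w = log(2), u = 2.
The integral becomes ∫ u**3 du from 1 to 2, with antiderivative u**4/4.
Back in w: F(w) = exp(4*w)/4.
Then F(log(2)) - F(0) = (4) - (1/4) = 15/4.

15/4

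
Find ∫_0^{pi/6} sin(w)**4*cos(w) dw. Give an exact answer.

1/160

Let u = sin(w), so du = cos(w) dw. When w = 0, u = 0; when w = pi/6, u = 1/2.
The integral becomes ∫ u**4 du from 0 to 1/2, with antiderivative u**5/5.
Back in w: F(w) = sin(w)**5/5.
Then F(pi/6) - F(0) = (1/160) - (0) = 1/160.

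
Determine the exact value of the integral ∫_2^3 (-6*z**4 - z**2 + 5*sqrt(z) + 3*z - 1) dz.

By the power rule, an antiderivative is F(z) = -6*z**5/5 + 10*z**(3/2)/3 - z**3/3 + 3*z**2/2 - z.
Then F(3) - F(2) = (-2901/10 + 10*sqrt(3)) - (-556/15 + 20*sqrt(2)/3) = -7591/30 - 20*sqrt(2)/3 + 10*sqrt(3).

-7591/30 - 20*sqrt(2)/3 + 10*sqrt(3)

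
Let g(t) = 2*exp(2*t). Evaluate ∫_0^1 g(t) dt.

Let u = 2*t, so du = 2 dt. When t = 0, u = 0; when t = 1, u = 2.
The integral becomes ∫ exp(u) du from 0 to 2, with antiderivative exp(u).
Back in t: F(t) = exp(2*t).
Then F(1) - F(0) = (exp(2)) - (1) = -1 + exp(2).

-1 + exp(2)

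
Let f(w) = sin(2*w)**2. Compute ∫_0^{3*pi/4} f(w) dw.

3*pi/8

Use the identity sin^2(2*w) = (1 - cos(4*w))/2.
An antiderivative is F(w) = w/2 - sin(4*w)/8.
Then F(3*pi/4) - F(0) = (3*pi/8) - (0) = 3*pi/8.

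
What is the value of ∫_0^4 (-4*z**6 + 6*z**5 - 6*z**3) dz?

-39552/7

By the power rule, an antiderivative is F(z) = -4*z**7/7 + z**6 - 3*z**4/2.
Then F(4) - F(0) = (-39552/7) - (0) = -39552/7.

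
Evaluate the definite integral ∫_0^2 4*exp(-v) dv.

An antiderivative is F(v) = -4*exp(-v).
Then F(2) - F(0) = (-4*exp(-2)) - (-4) = 4 - 4*exp(-2).

4 - 4*exp(-2)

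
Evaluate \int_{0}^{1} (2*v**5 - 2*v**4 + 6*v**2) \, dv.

29/15

By the power rule, an antiderivative is F(v) = v**6/3 - 2*v**5/5 + 2*v**3.
Then F(1) - F(0) = (29/15) - (0) = 29/15.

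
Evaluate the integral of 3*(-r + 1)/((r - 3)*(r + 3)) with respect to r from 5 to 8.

-2*log(11) - log(5) + 7*log(2)

Factor the denominator: r**2 - 9 = (r + 3)(r - 3).
Partial fractions: 3*(-r + 1)/((r - 3)*(r + 3)) = -2/(r + 3) - 1/(r - 3).
An antiderivative is F(r) = -log(r - 3) - 2*log(r + 3).
Then F(8) - F(5) = (-2*log(11) - log(5)) - (-7*log(2)) = -2*log(11) - log(5) + 7*log(2).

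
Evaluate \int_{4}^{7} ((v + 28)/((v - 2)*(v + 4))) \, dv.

-4*log(11) + 7*log(2) + 5*log(5)

Factor the denominator: v**2 + 2*v - 8 = (v + 4)(v - 2).
Partial fractions: (v + 28)/((v - 2)*(v + 4)) = -4/(v + 4) + 5/(v - 2).
An antiderivative is F(v) = 5*log(v - 2) - 4*log(v + 4).
Then F(7) - F(4) = (-4*log(11) + 5*log(5)) - (-7*log(2)) = -4*log(11) + 7*log(2) + 5*log(5).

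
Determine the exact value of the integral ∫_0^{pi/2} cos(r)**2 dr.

Use the identity cos^2(r) = (1 + cos(2*r))/2.
An antiderivative is F(r) = r/2 + sin(2*r)/4.
Then F(pi/2) - F(0) = (pi/4) - (0) = pi/4.

pi/4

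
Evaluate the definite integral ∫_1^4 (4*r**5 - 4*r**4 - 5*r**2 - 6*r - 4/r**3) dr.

By the power rule, an antiderivative is F(r) = 2*r**6/3 - 4*r**5/5 - 5*r**3/3 - 3*r**2 + 2/r**2.
Then F(4) - F(1) = (70277/40) - (-14/5) = 70389/40.

70389/40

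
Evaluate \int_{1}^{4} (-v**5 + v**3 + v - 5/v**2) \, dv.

By the power rule, an antiderivative is F(v) = -v**6/6 + v**4/4 + v**2/2 + 5/v.
Then F(4) - F(1) = (-7313/12) - (67/12) = -615.

-615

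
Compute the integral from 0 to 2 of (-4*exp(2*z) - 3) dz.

-2*exp(4) - 4

An antiderivative is F(z) = -2*exp(2*z) - 3*z.
Then F(2) - F(0) = (-2*exp(4) - 6) - (-2) = -2*exp(4) - 4.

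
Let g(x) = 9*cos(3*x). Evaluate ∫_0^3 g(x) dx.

Let u = 3*x, so du = 3 dx. When x = 0, u = 0; when x = 3, u = 9.
The integral becomes 3·∫ cos(u) du from 0 to 9, with antiderivative 3*sin(u).
Back in x: F(x) = 3*sin(3*x).
Then F(3) - F(0) = (3*sin(9)) - (0) = 3*sin(9).

3*sin(9)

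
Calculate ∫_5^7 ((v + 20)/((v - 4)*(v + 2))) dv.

-2*log(3) + 3*log(7)

Factor the denominator: v**2 - 2*v - 8 = (v + 2)(v - 4).
Partial fractions: (v + 20)/((v - 4)*(v + 2)) = -3/(v + 2) + 4/(v - 4).
An antiderivative is F(v) = 4*log(v - 4) - 3*log(v + 2).
Then F(7) - F(5) = (-log(9)) - (-3*log(7)) = -2*log(3) + 3*log(7).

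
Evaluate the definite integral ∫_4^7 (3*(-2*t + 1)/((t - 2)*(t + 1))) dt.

-log(64)

Factor the denominator: t**2 - t - 2 = (t + 1)(t - 2).
Partial fractions: 3*(-2*t + 1)/((t - 2)*(t + 1)) = -3/(t + 1) - 3/(t - 2).
An antiderivative is F(t) = -3*log(t - 2) - 3*log(t + 1).
Then F(7) - F(4) = (-9*log(2) - 3*log(5)) - (-3*log(5) - 3*log(2)) = -log(64).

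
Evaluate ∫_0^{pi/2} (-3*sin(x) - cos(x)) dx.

An antiderivative is F(x) = -sin(x) + 3*cos(x).
Then F(pi/2) - F(0) = (-1) - (3) = -4.

-4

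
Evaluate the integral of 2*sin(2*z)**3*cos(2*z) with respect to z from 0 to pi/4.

1/4

Let u = sin(2*z), so du = 2*cos(2*z) dz. When z = 0, u = 0; when z = pi/4, u = 1.
The integral becomes ∫ u**3 du from 0 to 1, with antiderivative u**4/4.
Back in z: F(z) = sin(2*z)**4/4.
Then F(pi/4) - F(0) = (1/4) - (0) = 1/4.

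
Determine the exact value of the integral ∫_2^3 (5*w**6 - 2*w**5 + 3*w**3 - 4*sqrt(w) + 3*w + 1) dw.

By the power rule, an antiderivative is F(w) = 5*w**7/7 - w**6/3 + 3*w**4/4 - 8*w**(3/2)/3 + 3*w**2/2 + w.
Then F(3) - F(2) = (39099/28 - 8*sqrt(3)) - (1892/21 - 16*sqrt(2)/3) = -8*sqrt(3) + 16*sqrt(2)/3 + 109729/84.

-8*sqrt(3) + 16*sqrt(2)/3 + 109729/84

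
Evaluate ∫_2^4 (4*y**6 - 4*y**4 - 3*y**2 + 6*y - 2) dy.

By the power rule, an antiderivative is F(y) = 4*y**7/7 - 4*y**5/5 - y**3 + 3*y**2 - 2*y.
Then F(4) - F(2) = (298168/35) - (1664/35) = 296504/35.

296504/35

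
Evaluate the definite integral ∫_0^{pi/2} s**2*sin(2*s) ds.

-1/2 + pi**2/8

Integrate by parts twice (u = s^2, dv = sin(2*s) ds).
An antiderivative is F(s) = -s**2*cos(2*s)/2 + s*sin(2*s)/2 + cos(2*s)/4.
Then F(pi/2) - F(0) = (-1/4 + pi**2/8) - (1/4) = -1/2 + pi**2/8.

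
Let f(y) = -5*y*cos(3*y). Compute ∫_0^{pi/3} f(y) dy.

10/9

Integrate by parts once (u = y, dv = -5*cos(3*y) dy).
An antiderivative is F(y) = -5*y*sin(3*y)/3 - 5*cos(3*y)/9.
Then F(pi/3) - F(0) = (5/9) - (-5/9) = 10/9.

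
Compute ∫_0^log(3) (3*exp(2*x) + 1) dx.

An antiderivative is F(x) = 3*exp(2*x)/2 + x.
Then F(log(3)) - F(0) = (log(3) + 27/2) - (3/2) = log(3) + 12.

log(3) + 12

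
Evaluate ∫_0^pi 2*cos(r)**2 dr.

pi

Use the identity cos^2(r) = (1 + cos(2*r))/2.
An antiderivative is F(r) = r + sin(2*r)/2.
Then F(pi) - F(0) = (pi) - (0) = pi.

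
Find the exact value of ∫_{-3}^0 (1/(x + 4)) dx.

An antiderivative is F(x) = log(x + 4).
Then F(0) - F(-3) = (log(4)) - (0) = log(4).

log(4)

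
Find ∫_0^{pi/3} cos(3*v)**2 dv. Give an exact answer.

pi/6

Use the identity cos^2(3*v) = (1 + cos(6*v))/2.
An antiderivative is F(v) = v/2 + sin(6*v)/12.
Then F(pi/3) - F(0) = (pi/6) - (0) = pi/6.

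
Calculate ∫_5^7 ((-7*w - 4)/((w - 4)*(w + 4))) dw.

Factor the denominator: w**2 - 16 = (w + 4)(w - 4).
Partial fractions: (-7*w - 4)/((w - 4)*(w + 4)) = -3/(w + 4) - 4/(w - 4).
An antiderivative is F(w) = -4*log(w - 4) - 3*log(w + 4).
Then F(7) - F(5) = (-3*log(11) - 4*log(3)) - (-6*log(3)) = -3*log(11) + 2*log(3).

-3*log(11) + 2*log(3)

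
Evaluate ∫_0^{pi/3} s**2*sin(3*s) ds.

-4/27 + pi**2/27

Integrate by parts twice (u = s^2, dv = sin(3*s) ds).
An antiderivative is F(s) = -s**2*cos(3*s)/3 + 2*s*sin(3*s)/9 + 2*cos(3*s)/27.
Then F(pi/3) - F(0) = (-2/27 + pi**2/27) - (2/27) = -4/27 + pi**2/27.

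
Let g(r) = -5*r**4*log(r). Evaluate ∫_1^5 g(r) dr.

Integrate by parts once (u = ln r, dv = -5*r**4 dr).
An antiderivative is F(r) = -r**5*(5*log(r) - 1)/5.
Then F(5) - F(1) = (625 - 3125*log(5)) - (1/5) = 3124/5 - 3125*log(5).

3124/5 - 3125*log(5)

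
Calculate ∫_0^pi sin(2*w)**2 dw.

Use the identity sin^2(2*w) = (1 - cos(4*w))/2.
An antiderivative is F(w) = w/2 - sin(4*w)/8.
Then F(pi) - F(0) = (pi/2) - (0) = pi/2.

pi/2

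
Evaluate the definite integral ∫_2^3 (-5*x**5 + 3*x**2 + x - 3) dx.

-1607/3

By the power rule, an antiderivative is F(x) = -5*x**6/6 + x**3 + x**2/2 - 3*x.
Then F(3) - F(2) = (-585) - (-148/3) = -1607/3.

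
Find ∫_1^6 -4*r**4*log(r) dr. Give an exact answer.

Integrate by parts once (u = ln r, dv = -4*r**4 dr).
An antiderivative is F(r) = -4*r**5*(5*log(r) - 1)/25.
Then F(6) - F(1) = (31104/25 - 31104*log(6)/5) - (4/25) = 1244 - 31104*log(6)/5.

1244 - 31104*log(6)/5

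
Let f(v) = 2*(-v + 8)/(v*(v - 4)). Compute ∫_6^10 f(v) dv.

Factor the denominator: v**2 - 4*v = v(v - 4).
Partial fractions: 2*(-v + 8)/(v*(v - 4)) = -4/v + 2/(v - 4).
An antiderivative is F(v) = -4*log(v) + 2*log(v - 4).
Then F(10) - F(6) = (-4*log(5) - 2*log(2) + 2*log(3)) - (-4*log(3) - 2*log(2)) = -4*log(5) + 6*log(3).

-4*log(5) + 6*log(3)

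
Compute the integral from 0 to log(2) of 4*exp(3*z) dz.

28/3

Let u = exp(z), so du = exp(z) dz. When z = 0, u = 1; when z = log(2), u = 2.
The integral becomes 4·∫ u**2 du from 1 to 2, with antiderivative 4*u**3/3.
Back in z: F(z) = 4*exp(3*z)/3.
Then F(log(2)) - F(0) = (32/3) - (4/3) = 28/3.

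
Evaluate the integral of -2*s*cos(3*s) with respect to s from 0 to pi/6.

Integrate by parts once (u = s, dv = -2*cos(3*s) ds).
An antiderivative is F(s) = -2*s*sin(3*s)/3 - 2*cos(3*s)/9.
Then F(pi/6) - F(0) = (-pi/9) - (-2/9) = 2/9 - pi/9.

2/9 - pi/9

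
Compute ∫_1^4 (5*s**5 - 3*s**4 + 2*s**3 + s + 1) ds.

By the power rule, an antiderivative is F(s) = 5*s**6/6 - 3*s**5/5 + s**4/2 + s**2/2 + s.
Then F(4) - F(1) = (44084/15) - (67/30) = 29367/10.

29367/10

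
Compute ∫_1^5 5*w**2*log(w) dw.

-620/9 + 625*log(5)/3

Integrate by parts once (u = ln w, dv = 5*w**2 dw).
An antiderivative is F(w) = 5*w**3*(3*log(w) - 1)/9.
Then F(5) - F(1) = (-625/9 + 625*log(5)/3) - (-5/9) = -620/9 + 625*log(5)/3.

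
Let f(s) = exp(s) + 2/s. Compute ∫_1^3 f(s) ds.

-exp(1) + log(9) + exp(3)

An antiderivative is F(s) = exp(s) + 2*log(s).
Then F(3) - F(1) = (log(9) + exp(3)) - (exp(1)) = -exp(1) + log(9) + exp(3).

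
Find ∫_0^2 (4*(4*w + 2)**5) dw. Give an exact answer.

166656

Let u = 4*w + 2, so du = 4 dw. When w = 0, u = 2; when w = 2, u = 10.
The integral becomes ∫ u**5 du from 2 to 10, with antiderivative u**6/6.
Back in w: F(w) = (4*w + 2)**6/6.
Then F(2) - F(0) = (500000/3) - (32/3) = 166656.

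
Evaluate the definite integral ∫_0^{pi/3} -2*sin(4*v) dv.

An antiderivative is F(v) = cos(4*v)/2.
Then F(pi/3) - F(0) = (-1/4) - (1/2) = -3/4.

-3/4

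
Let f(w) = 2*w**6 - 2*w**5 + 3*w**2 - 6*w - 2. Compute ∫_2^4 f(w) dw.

23216/7

By the power rule, an antiderivative is F(w) = 2*w**7/7 - w**6/3 + w**3 - 3*w**2 - 2*w.
Then F(4) - F(2) = (69800/21) - (152/21) = 23216/7.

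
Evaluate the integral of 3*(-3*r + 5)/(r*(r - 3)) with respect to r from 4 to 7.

Factor the denominator: r**2 - 3*r = r(r - 3).
Partial fractions: 3*(-3*r + 5)/(r*(r - 3)) = -5/r - 4/(r - 3).
An antiderivative is F(r) = -5*log(r) - 4*log(r - 3).
Then F(7) - F(4) = (-5*log(7) - 8*log(2)) - (-10*log(2)) = -5*log(7) + 2*log(2).

-5*log(7) + 2*log(2)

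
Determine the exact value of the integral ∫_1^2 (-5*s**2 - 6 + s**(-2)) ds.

-103/6

By the power rule, an antiderivative is F(s) = -5*s**3/3 - 6*s - 1/s.
Then F(2) - F(1) = (-155/6) - (-26/3) = -103/6.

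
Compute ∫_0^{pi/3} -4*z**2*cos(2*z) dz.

-sqrt(3)*pi**2/9 + sqrt(3)/2 + pi/3

Integrate by parts twice (u = z^2, dv = -4*cos(2*z) dz).
An antiderivative is F(z) = -2*z**2*sin(2*z) - 2*z*cos(2*z) + sin(2*z).
Then F(pi/3) - F(0) = (-sqrt(3)*pi**2/9 + sqrt(3)/2 + pi/3) - (0) = -sqrt(3)*pi**2/9 + sqrt(3)/2 + pi/3.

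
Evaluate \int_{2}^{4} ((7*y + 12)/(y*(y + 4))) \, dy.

Factor the denominator: y**2 + 4*y = (y + 4)y.
Partial fractions: (7*y + 12)/(y*(y + 4)) = 4/(y + 4) + 3/y.
An antiderivative is F(y) = 3*log(y) + 4*log(y + 4).
Then F(4) - F(2) = (18*log(2)) - (4*log(3) + 7*log(2)) = -4*log(3) + 11*log(2).

-4*log(3) + 11*log(2)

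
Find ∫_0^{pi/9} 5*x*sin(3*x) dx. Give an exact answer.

-5*pi/54 + 5*sqrt(3)/18

Integrate by parts once (u = x, dv = 5*sin(3*x) dx).
An antiderivative is F(x) = -5*x*cos(3*x)/3 + 5*sin(3*x)/9.
Then F(pi/9) - F(0) = (-5*pi/54 + 5*sqrt(3)/18) - (0) = -5*pi/54 + 5*sqrt(3)/18.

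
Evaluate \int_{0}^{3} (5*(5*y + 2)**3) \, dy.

Let u = 5*y + 2, so du = 5 dy. When y = 0, u = 2; when y = 3, u = 17.
The integral becomes ∫ u**3 du from 2 to 17, with antiderivative u**4/4.
Back in y: F(y) = (5*y + 2)**4/4.
Then F(3) - F(0) = (83521/4) - (4) = 83505/4.

83505/4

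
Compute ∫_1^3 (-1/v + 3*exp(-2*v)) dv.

An antiderivative is F(v) = -log(v) - 3*exp(-2*v)/2.
Then F(3) - F(1) = (-log(3) - 3*exp(-6)/2) - (-3*exp(-2)/2) = -log(3) - 3*exp(-6)/2 + 3*exp(-2)/2.

-log(3) - 3*exp(-6)/2 + 3*exp(-2)/2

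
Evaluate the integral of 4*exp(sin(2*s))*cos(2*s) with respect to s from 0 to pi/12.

-2 + 2*exp(1/2)

Let u = sin(2*s), so du = 2*cos(2*s) ds. When s = 0, u = 0; when s = pi/12, u = 1/2.
The integral becomes 2·∫ exp(u) du from 0 to 1/2, with antiderivative 2*exp(u).
Back in s: F(s) = 2*exp(sin(2*s)).
Then F(pi/12) - F(0) = (2*exp(1/2)) - (2) = -2 + 2*exp(1/2).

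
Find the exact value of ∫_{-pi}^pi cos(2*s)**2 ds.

Use the identity cos^2(2*s) = (1 + cos(4*s))/2.
An antiderivative is F(s) = s/2 + sin(4*s)/8.
Then F(pi) - F(-pi) = (pi/2) - (-pi/2) = pi.

pi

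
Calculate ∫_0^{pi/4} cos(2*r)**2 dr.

pi/8

Use the identity cos^2(2*r) = (1 + cos(4*r))/2.
An antiderivative is F(r) = r/2 + sin(4*r)/8.
Then F(pi/4) - F(0) = (pi/8) - (0) = pi/8.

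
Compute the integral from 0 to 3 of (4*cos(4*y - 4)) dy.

Let u = 4*y - 4, so du = 4 dy. When y = 0, u = -4; when y = 3, u = 8.
The integral becomes ∫ cos(u) du from -4 to 8, with antiderivative sin(u).
Back in y: F(y) = sin(4*y - 4).
Then F(3) - F(0) = (sin(8)) - (-sin(4)) = sin(4) + sin(8).

sin(4) + sin(8)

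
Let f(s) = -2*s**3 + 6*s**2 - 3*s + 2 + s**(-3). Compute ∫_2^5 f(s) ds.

-19179/200

By the power rule, an antiderivative is F(s) = -s**4/2 + 2*s**3 - 3*s**2/2 + 2*s - 1/(2*s**2).
Then F(5) - F(2) = (-4501/50) - (47/8) = -19179/200.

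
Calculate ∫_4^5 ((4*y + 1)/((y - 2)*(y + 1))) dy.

Factor the denominator: y**2 - y - 2 = (y + 1)(y - 2).
Partial fractions: (4*y + 1)/((y - 2)*(y + 1)) = 1/(y + 1) + 3/(y - 2).
An antiderivative is F(y) = 3*log(y - 2) + log(y + 1).
Then F(5) - F(4) = (log(2) + 4*log(3)) - (log(40)) = log(81/20).

log(81/20)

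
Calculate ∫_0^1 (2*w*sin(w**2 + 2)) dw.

Let u = w**2 + 2, so du = 2*w dw. When w = 0, u = 2; when w = 1, u = 3.
The integral becomes ∫ sin(u) du from 2 to 3, with antiderivative -cos(u).
Back in w: F(w) = -cos(w**2 + 2).
Then F(1) - F(0) = (-cos(3)) - (-cos(2)) = cos(2) - cos(3).

cos(2) - cos(3)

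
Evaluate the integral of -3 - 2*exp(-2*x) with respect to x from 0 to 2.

An antiderivative is F(x) = -3*x + exp(-2*x).
Then F(2) - F(0) = (-6 + exp(-4)) - (1) = -7 + exp(-4).

-7 + exp(-4)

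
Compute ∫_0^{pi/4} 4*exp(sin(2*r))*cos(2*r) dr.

-2 + 2*E

Let u = sin(2*r), so du = 2*cos(2*r) dr. When r = 0, u = 0; when r = pi/4, u = 1.
The integral becomes 2·∫ exp(u) du from 0 to 1, with antiderivative 2*exp(u).
Back in r: F(r) = 2*exp(sin(2*r)).
Then F(pi/4) - F(0) = (2*E) - (2) = -2 + 2*E.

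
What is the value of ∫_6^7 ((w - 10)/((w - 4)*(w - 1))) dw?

-3*log(5) + log(3) + 5*log(2)

Factor the denominator: w**2 - 5*w + 4 = (w - 1)(w - 4).
Partial fractions: (w - 10)/((w - 4)*(w - 1)) = 3/(w - 1) - 2/(w - 4).
An antiderivative is F(w) = -2*log(w - 4) + 3*log(w - 1).
Then F(7) - F(6) = (log(24)) - (-2*log(2) + 3*log(5)) = -3*log(5) + log(3) + 5*log(2).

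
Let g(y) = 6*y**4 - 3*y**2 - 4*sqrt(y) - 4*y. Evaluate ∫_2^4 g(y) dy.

By the power rule, an antiderivative is F(y) = 6*y**5/5 - 8*y**(3/2)/3 - y**3 - 2*y**2.
Then F(4) - F(2) = (16672/15) - (112/5 - 16*sqrt(2)/3) = 16*sqrt(2)/3 + 16336/15.

16*sqrt(2)/3 + 16336/15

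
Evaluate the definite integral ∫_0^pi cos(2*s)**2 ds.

pi/2

Use the identity cos^2(2*s) = (1 + cos(4*s))/2.
An antiderivative is F(s) = s/2 + sin(4*s)/8.
Then F(pi) - F(0) = (pi/2) - (0) = pi/2.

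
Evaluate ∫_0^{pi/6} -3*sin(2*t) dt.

-3/4

An antiderivative is F(t) = 3*cos(2*t)/2.
Then F(pi/6) - F(0) = (3/4) - (3/2) = -3/4.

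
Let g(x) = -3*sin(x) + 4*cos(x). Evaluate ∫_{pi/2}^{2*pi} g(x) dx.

-1

An antiderivative is F(x) = 4*sin(x) + 3*cos(x).
Then F(2*pi) - F(pi/2) = (3) - (4) = -1.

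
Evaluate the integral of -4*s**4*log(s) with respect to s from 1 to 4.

Integrate by parts once (u = ln s, dv = -4*s**4 ds).
An antiderivative is F(s) = -4*s**5*(5*log(s) - 1)/25.
Then F(4) - F(1) = (4096/25 - 8192*log(2)/5) - (4/25) = 4092/25 - 8192*log(2)/5.

4092/25 - 8192*log(2)/5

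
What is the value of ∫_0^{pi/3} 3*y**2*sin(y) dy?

Integrate by parts twice (u = y^2, dv = 3*sin(y) dy).
An antiderivative is F(y) = -3*y**2*cos(y) + 6*y*sin(y) + 6*cos(y).
Then F(pi/3) - F(0) = (-pi**2/6 + 3 + sqrt(3)*pi) - (6) = -3 - pi**2/6 + sqrt(3)*pi.

-3 - pi**2/6 + sqrt(3)*pi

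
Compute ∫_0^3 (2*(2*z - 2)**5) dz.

672

Let u = 2*z - 2, so du = 2 dz. When z = 0, u = -2; when z = 3, u = 4.
The integral becomes ∫ u**5 du from -2 to 4, with antiderivative u**6/6.
Back in z: F(z) = (2*z - 2)**6/6.
Then F(3) - F(0) = (2048/3) - (32/3) = 672.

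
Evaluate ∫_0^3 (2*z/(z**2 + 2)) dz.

log(11/2)

Let u = z**2 + 2, so du = 2*z dz. When z = 0, u = 2; when z = 3, u = 11.
The integral becomes ∫ 1/u du from 2 to 11, with antiderivative log(u).
Back in z: F(z) = log(z**2 + 2).
Then F(3) - F(0) = (log(11)) - (log(2)) = log(11/2).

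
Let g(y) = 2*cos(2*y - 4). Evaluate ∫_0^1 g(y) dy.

-sin(2) + sin(4)

Let u = 2*y - 4, so du = 2 dy. When y = 0, u = -4; when y = 1, u = -2.
The integral becomes ∫ cos(u) du from -4 to -2, with antiderivative sin(u).
Back in y: F(y) = sin(2*y - 4).
Then F(1) - F(0) = (-sin(2)) - (-sin(4)) = -sin(2) + sin(4).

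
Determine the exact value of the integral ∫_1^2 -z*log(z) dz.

3/4 - log(4)

Integrate by parts once (u = ln z, dv = -z dz).
An antiderivative is F(z) = -z**2*(2*log(z) - 1)/4.
Then F(2) - F(1) = (1 - log(4)) - (1/4) = 3/4 - log(4).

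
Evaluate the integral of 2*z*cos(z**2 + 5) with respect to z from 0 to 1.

Let u = z**2 + 5, so du = 2*z dz. When z = 0, u = 5; when z = 1, u = 6.
The integral becomes ∫ cos(u) du from 5 to 6, with antiderivative sin(u).
Back in z: F(z) = sin(z**2 + 5).
Then F(1) - F(0) = (sin(6)) - (sin(5)) = sin(6) - sin(5).

sin(6) - sin(5)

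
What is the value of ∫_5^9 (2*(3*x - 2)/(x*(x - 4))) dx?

Factor the denominator: x**2 - 4*x = x(x - 4).
Partial fractions: 2*(3*x - 2)/(x*(x - 4)) = 1/x + 5/(x - 4).
An antiderivative is F(x) = log(x) + 5*log(x - 4).
Then F(9) - F(5) = (2*log(3) + 5*log(5)) - (log(5)) = 2*log(3) + 4*log(5).

2*log(3) + 4*log(5)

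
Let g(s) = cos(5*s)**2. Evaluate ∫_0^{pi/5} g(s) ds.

Use the identity cos^2(5*s) = (1 + cos(10*s))/2.
An antiderivative is F(s) = s/2 + sin(10*s)/20.
Then F(pi/5) - F(0) = (pi/10) - (0) = pi/10.

pi/10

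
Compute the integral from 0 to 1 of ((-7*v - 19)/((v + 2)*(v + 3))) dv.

Factor the denominator: v**2 + 5*v + 6 = (v + 3)(v + 2).
Partial fractions: (-7*v - 19)/((v + 2)*(v + 3)) = -2/(v + 3) - 5/(v + 2).
An antiderivative is F(v) = -5*log(v + 2) - 2*log(v + 3).
Then F(1) - F(0) = (-5*log(3) - 4*log(2)) - (-5*log(2) - 2*log(3)) = log(2/27).

log(2/27)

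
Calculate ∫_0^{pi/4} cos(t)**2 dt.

1/4 + pi/8

Use the identity cos^2(t) = (1 + cos(2*t))/2.
An antiderivative is F(t) = t/2 + sin(2*t)/4.
Then F(pi/4) - F(0) = (1/4 + pi/8) - (0) = 1/4 + pi/8.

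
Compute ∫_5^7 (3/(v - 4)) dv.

log(27)

An antiderivative is F(v) = 3*log(v - 4).
Then F(7) - F(5) = (log(27)) - (0) = log(27).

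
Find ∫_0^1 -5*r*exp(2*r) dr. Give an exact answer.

Integrate by parts once (u = r, dv = -5*exp(2*r) dr).
An antiderivative is F(r) = (-10*r + 5)*exp(2*r)/4.
Then F(1) - F(0) = (-5*exp(2)/4) - (5/4) = -5*exp(2)/4 - 5/4.

-5*exp(2)/4 - 5/4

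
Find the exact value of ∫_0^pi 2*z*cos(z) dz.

-4

Integrate by parts once (u = z, dv = 2*cos(z) dz).
An antiderivative is F(z) = 2*z*sin(z) + 2*cos(z).
Then F(pi) - F(0) = (-2) - (2) = -4.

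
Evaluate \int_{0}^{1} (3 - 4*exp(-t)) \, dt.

An antiderivative is F(t) = 3*t + 4*exp(-t).
Then F(1) - F(0) = (4*exp(-1) + 3) - (4) = -1 + 4*exp(-1).

-1 + 4*exp(-1)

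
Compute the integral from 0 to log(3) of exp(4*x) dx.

20

Let u = exp(x), so du = exp(x) dx. When x = 0, u = 1; when x = log(3), u = 3.
The integral becomes ∫ u**3 du from 1 to 3, with antiderivative u**4/4.
Back in x: F(x) = exp(4*x)/4.
Then F(log(3)) - F(0) = (81/4) - (1/4) = 20.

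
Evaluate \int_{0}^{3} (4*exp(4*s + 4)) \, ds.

Let u = 4*s + 4, so du = 4 ds. When s = 0, u = 4; when s = 3, u = 16.
The integral becomes ∫ exp(u) du from 4 to 16, with antiderivative exp(u).
Back in s: F(s) = exp(4*s + 4).
Then F(3) - F(0) = (exp(16)) - (exp(4)) = -exp(4) + exp(16).

-exp(4) + exp(16)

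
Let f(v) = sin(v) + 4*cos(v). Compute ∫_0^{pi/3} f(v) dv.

1/2 + 2*sqrt(3)

An antiderivative is F(v) = 4*sin(v) - cos(v).
Then F(pi/3) - F(0) = (-1/2 + 2*sqrt(3)) - (-1) = 1/2 + 2*sqrt(3).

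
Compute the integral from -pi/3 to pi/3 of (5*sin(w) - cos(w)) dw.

-sqrt(3)

An antiderivative is F(w) = -sin(w) - 5*cos(w).
Then F(pi/3) - F(-pi/3) = (-5/2 - sqrt(3)/2) - (-5/2 + sqrt(3)/2) = -sqrt(3).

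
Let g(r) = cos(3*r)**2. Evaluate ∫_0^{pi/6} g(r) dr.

pi/12

Use the identity cos^2(3*r) = (1 + cos(6*r))/2.
An antiderivative is F(r) = r/2 + sin(6*r)/12.
Then F(pi/6) - F(0) = (pi/12) - (0) = pi/12.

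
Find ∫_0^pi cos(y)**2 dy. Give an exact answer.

Use the identity cos^2(y) = (1 + cos(2*y))/2.
An antiderivative is F(y) = y/2 + sin(2*y)/4.
Then F(pi) - F(0) = (pi/2) - (0) = pi/2.

pi/2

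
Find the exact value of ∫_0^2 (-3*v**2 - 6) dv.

-20

By the power rule, an antiderivative is F(v) = -v**3 - 6*v.
Then F(2) - F(0) = (-20) - (0) = -20.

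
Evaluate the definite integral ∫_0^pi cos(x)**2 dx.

Use the identity cos^2(x) = (1 + cos(2*x))/2.
An antiderivative is F(x) = x/2 + sin(2*x)/4.
Then F(pi) - F(0) = (pi/2) - (0) = pi/2.

pi/2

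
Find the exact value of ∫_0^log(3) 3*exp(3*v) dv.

Let u = exp(v), so du = exp(v) dv. When v = 0, u = 1; when v = log(3), u = 3.
The integral becomes 3·∫ u**2 du from 1 to 3, with antiderivative u**3.
Back in v: F(v) = exp(3*v).
Then F(log(3)) - F(0) = (27) - (1) = 26.

26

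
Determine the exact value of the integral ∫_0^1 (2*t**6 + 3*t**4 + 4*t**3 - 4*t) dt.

By the power rule, an antiderivative is F(t) = 2*t**7/7 + 3*t**5/5 + t**4 - 2*t**2.
Then F(1) - F(0) = (-4/35) - (0) = -4/35.

-4/35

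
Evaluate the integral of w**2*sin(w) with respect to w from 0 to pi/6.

-2 - sqrt(3)*pi**2/72 + pi/6 + sqrt(3)

Integrate by parts twice (u = w^2, dv = sin(w) dw).
An antiderivative is F(w) = -w**2*cos(w) + 2*w*sin(w) + 2*cos(w).
Then F(pi/6) - F(0) = (-sqrt(3)*pi**2/72 + pi/6 + sqrt(3)) - (2) = -2 - sqrt(3)*pi**2/72 + pi/6 + sqrt(3).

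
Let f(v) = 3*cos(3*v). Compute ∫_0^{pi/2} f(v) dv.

-1

An antiderivative is F(v) = sin(3*v).
Then F(pi/2) - F(0) = (-1) - (0) = -1.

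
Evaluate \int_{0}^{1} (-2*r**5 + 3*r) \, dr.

7/6

By the power rule, an antiderivative is F(r) = -r**6/3 + 3*r**2/2.
Then F(1) - F(0) = (7/6) - (0) = 7/6.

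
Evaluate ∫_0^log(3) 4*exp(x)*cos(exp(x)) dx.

-4*sin(1) + 4*sin(3)

Let u = exp(x), so du = exp(x) dx. When x = 0, u = 1; when x = log(3), u = 3.
The integral becomes 4·∫ cos(u) du from 1 to 3, with antiderivative 4*sin(u).
Back in x: F(x) = 4*sin(exp(x)).
Then F(log(3)) - F(0) = (4*sin(3)) - (4*sin(1)) = -4*sin(1) + 4*sin(3).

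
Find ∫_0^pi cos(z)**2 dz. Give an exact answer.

pi/2

Use the identity cos^2(z) = (1 + cos(2*z))/2.
An antiderivative is F(z) = z/2 + sin(2*z)/4.
Then F(pi) - F(0) = (pi/2) - (0) = pi/2.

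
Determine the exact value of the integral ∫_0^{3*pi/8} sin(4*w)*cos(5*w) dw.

-4/9 + 5*sqrt(2 - sqrt(2))/18

Use the identity sin(4*w)cos(5*w) = [sin(9*w) + sin(-w)]/2.
An antiderivative is F(w) = cos(w)/2 - cos(9*w)/18.
Then F(3*pi/8) - F(0) = (5*sqrt(2 - sqrt(2))/18) - (4/9) = -4/9 + 5*sqrt(2 - sqrt(2))/18.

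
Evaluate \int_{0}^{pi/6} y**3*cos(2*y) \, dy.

-sqrt(3)*pi/16 + sqrt(3)*pi**3/864 + pi**2/96 + 3/16

Integrate by parts 3 times (u = y^3, dv = cos(2*y) dy).
An antiderivative is F(y) = y**3*sin(2*y)/2 + 3*y**2*cos(2*y)/4 - 3*y*sin(2*y)/4 - 3*cos(2*y)/8.
Then F(pi/6) - F(0) = (-sqrt(3)*pi/16 - 3/16 + sqrt(3)*pi**3/864 + pi**2/96) - (-3/8) = -sqrt(3)*pi/16 + sqrt(3)*pi**3/864 + pi**2/96 + 3/16.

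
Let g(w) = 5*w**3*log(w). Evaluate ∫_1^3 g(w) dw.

Integrate by parts once (u = ln w, dv = 5*w**3 dw).
An antiderivative is F(w) = 5*w**4*(4*log(w) - 1)/16.
Then F(3) - F(1) = (-405/16 + 405*log(3)/4) - (-5/16) = -25 + 405*log(3)/4.

-25 + 405*log(3)/4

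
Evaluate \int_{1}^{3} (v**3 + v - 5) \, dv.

14

By the power rule, an antiderivative is F(v) = v**4/4 + v**2/2 - 5*v.
Then F(3) - F(1) = (39/4) - (-17/4) = 14.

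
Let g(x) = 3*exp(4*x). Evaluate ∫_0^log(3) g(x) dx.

60

Let u = exp(x), so du = exp(x) dx. When x = 0, u = 1; when x = log(3), u = 3.
The integral becomes 3·∫ u**3 du from 1 to 3, with antiderivative 3*u**4/4.
Back in x: F(x) = 3*exp(4*x)/4.
Then F(log(3)) - F(0) = (243/4) - (3/4) = 60.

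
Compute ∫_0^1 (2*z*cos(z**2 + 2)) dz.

Let u = z**2 + 2, so du = 2*z dz. When z = 0, u = 2; when z = 1, u = 3.
The integral becomes ∫ cos(u) du from 2 to 3, with antiderivative sin(u).
Back in z: F(z) = sin(z**2 + 2).
Then F(1) - F(0) = (sin(3)) - (sin(2)) = -sin(2) + sin(3).

-sin(2) + sin(3)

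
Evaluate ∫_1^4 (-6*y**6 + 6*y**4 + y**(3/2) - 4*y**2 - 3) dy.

-90269/7

By the power rule, an antiderivative is F(y) = -6*y**7/7 + 2*y**(5/2)/5 + 6*y**5/5 - 4*y**3/3 - 3*y.
Then F(4) - F(1) = (-1354412/105) - (-377/105) = -90269/7.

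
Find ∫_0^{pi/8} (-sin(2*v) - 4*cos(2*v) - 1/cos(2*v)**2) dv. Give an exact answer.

An antiderivative is F(v) = -2*sin(2*v) + cos(2*v)/2 - tan(2*v)/2.
Then F(pi/8) - F(0) = (-3*sqrt(2)/4 - 1/2) - (1/2) = -3*sqrt(2)/4 - 1.

-3*sqrt(2)/4 - 1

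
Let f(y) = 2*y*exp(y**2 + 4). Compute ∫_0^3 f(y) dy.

-exp(4) + exp(13)

Let u = y**2 + 4, so du = 2*y dy. When y = 0, u = 4; when y = 3, u = 13.
The integral becomes ∫ exp(u) du from 4 to 13, with antiderivative exp(u).
Back in y: F(y) = exp(y**2 + 4).
Then F(3) - F(0) = (exp(13)) - (exp(4)) = -exp(4) + exp(13).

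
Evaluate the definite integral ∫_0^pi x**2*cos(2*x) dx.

Integrate by parts twice (u = x^2, dv = cos(2*x) dx).
An antiderivative is F(x) = x**2*sin(2*x)/2 + x*cos(2*x)/2 - sin(2*x)/4.
Then F(pi) - F(0) = (pi/2) - (0) = pi/2.

pi/2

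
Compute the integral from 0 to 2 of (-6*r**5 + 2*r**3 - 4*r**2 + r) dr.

-194/3

By the power rule, an antiderivative is F(r) = -r**6 + r**4/2 - 4*r**3/3 + r**2/2.
Then F(2) - F(0) = (-194/3) - (0) = -194/3.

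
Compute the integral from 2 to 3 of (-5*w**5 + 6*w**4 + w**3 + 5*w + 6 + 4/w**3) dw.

By the power rule, an antiderivative is F(w) = -5*w**6/6 + 6*w**5/5 + w**4/4 + 5*w**2/2 + 6*w - 2/w**2.
Then F(3) - F(2) = (-45967/180) - (317/30) = -47869/180.

-47869/180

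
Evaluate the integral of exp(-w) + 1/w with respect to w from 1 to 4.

An antiderivative is F(w) = log(w) - exp(-w).
Then F(4) - F(1) = ((-1 + log(4**exp(4)))*exp(-4)) - (-exp(-1)) = (-1 + exp(3) + log(4**exp(4)))*exp(-4).

(-1 + exp(3) + log(4**exp(4)))*exp(-4)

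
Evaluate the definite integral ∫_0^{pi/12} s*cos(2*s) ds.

-1/4 + pi/48 + sqrt(3)/8

Integrate by parts once (u = s, dv = cos(2*s) ds).
An antiderivative is F(s) = s*sin(2*s)/2 + cos(2*s)/4.
Then F(pi/12) - F(0) = (pi/48 + sqrt(3)/8) - (1/4) = -1/4 + pi/48 + sqrt(3)/8.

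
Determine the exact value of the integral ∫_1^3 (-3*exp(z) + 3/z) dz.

An antiderivative is F(z) = -3*exp(z) + 3*log(z).
Then F(3) - F(1) = (-3*exp(3) + 3*log(3)) - (-3*exp(1)) = -3*exp(3) + 3*log(3) + 3*exp(1).

-3*exp(3) + 3*log(3) + 3*exp(1)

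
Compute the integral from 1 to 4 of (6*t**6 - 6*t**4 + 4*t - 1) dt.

By the power rule, an antiderivative is F(t) = 6*t**7/7 - 6*t**5/5 + 2*t**2 - t.
Then F(4) - F(1) = (449492/35) - (23/35) = 449469/35.

449469/35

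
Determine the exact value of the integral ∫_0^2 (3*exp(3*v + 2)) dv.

Let u = 3*v + 2, so du = 3 dv. When v = 0, u = 2; when v = 2, u = 8.
The integral becomes ∫ exp(u) du from 2 to 8, with antiderivative exp(u).
Back in v: F(v) = exp(3*v + 2).
Then F(2) - F(0) = (exp(8)) - (exp(2)) = -exp(2) + exp(8).

-exp(2) + exp(8)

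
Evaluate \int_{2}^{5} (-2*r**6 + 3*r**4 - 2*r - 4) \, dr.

By the power rule, an antiderivative is F(r) = -2*r**7/7 + 3*r**5/5 - r**2 - 4*r.
Then F(5) - F(2) = (-143440/7) - (-1028/35) = -716172/35.

-716172/35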